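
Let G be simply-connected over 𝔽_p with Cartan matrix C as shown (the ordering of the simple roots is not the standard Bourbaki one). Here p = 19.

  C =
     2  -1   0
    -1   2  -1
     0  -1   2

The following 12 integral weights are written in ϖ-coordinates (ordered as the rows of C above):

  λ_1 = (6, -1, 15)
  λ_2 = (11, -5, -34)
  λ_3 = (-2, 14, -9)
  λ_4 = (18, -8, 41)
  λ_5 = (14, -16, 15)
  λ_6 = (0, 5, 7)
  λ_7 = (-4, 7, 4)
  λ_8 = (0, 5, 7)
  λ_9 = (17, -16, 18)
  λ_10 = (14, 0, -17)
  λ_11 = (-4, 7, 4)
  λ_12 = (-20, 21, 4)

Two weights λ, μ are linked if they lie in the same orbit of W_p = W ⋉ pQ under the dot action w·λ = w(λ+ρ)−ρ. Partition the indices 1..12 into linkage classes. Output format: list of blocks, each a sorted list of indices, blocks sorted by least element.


A_3 Cartan matrix, 3 simple roots permuted; ρ=(1,1,1).

Alcove-folded reps (p=19, 12 weights, presented ϖ-order):

  1: (3, 0, 12);  2: (1, 6, 8);  3: (1, 6, 8);  4: (3, 0, 12);  5: (0, 15, 1);  6: (1, 6, 8);  7: (3, 5, 5);  8: (1, 6, 8);  9: (0, 15, 1);  10: (0, 15, 1);  11: (3, 5, 5);  12: (11, 0, 3)

Grouping the 12 weights by Ā_19-representative: 5 linkage classes.

[[1, 4], [2, 3, 6, 8], [5, 9, 10], [7, 11], [12]]


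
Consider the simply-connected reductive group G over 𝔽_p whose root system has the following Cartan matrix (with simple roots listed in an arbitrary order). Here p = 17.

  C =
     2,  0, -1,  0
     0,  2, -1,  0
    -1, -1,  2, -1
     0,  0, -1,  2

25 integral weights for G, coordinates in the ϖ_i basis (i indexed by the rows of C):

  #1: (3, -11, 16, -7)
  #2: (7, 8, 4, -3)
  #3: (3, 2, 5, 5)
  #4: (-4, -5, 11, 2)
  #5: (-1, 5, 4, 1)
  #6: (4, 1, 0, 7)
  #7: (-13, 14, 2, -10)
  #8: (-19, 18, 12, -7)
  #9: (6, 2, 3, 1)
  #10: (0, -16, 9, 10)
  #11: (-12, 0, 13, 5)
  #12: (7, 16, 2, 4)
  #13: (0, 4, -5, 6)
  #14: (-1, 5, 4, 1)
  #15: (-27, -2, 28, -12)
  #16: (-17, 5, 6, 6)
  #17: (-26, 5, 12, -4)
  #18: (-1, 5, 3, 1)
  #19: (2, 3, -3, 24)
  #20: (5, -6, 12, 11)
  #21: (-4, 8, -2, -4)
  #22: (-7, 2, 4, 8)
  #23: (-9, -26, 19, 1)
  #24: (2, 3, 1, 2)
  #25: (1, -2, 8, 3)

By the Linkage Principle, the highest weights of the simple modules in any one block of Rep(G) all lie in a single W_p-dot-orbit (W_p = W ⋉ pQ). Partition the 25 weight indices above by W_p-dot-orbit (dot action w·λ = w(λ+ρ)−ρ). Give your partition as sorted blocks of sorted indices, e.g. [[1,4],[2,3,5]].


C ↔ D_4 under row/col permutation; |W(D_4)| = 192.

Alcove-folded reps (p=17, 25 weights, presented ϖ-order):

    λ_1 → (0, 6, 4, 2)
    λ_2 → (3, 4, 2, 3)
    λ_3 → (2, 1, 2, 4)
    λ_4 → (3, 4, 2, 3)
    λ_5 → (0, 6, 4, 2)
    λ_6 → (5, 2, 1, 8)
    λ_7 → (5, 2, 1, 8)
    λ_8 → (2, 1, 2, 4)
    λ_9 → (7, 3, 1, 2)
    λ_10 → (0, 6, 4, 2)
    λ_11 → (7, 3, 1, 2)
    λ_12 → (5, 2, 1, 8)
    λ_13 → (3, 1, 1, 3)
    λ_14 → (0, 6, 4, 2)
    λ_15 → (5, 2, 1, 8)
    λ_16 → (7, 3, 1, 2)
    λ_17 → (2, 1, 2, 4)
    λ_18 → (0, 6, 4, 2)
    λ_19 → (2, 1, 2, 4)
    λ_20 → (3, 4, 2, 3)
    λ_21 → (3, 1, 1, 3)
    λ_22 → (5, 2, 1, 8)
    λ_23 → (3, 4, 2, 3)
    λ_24 → (3, 4, 2, 3)
    λ_25 → (2, 1, 2, 4)

Grouping the 25 weights by Ā_17-representative: 6 linkage classes.

[[1, 5, 10, 14, 18], [2, 4, 20, 23, 24], [3, 8, 17, 19, 25], [6, 7, 12, 15, 22], [9, 11, 16], [13, 21]]


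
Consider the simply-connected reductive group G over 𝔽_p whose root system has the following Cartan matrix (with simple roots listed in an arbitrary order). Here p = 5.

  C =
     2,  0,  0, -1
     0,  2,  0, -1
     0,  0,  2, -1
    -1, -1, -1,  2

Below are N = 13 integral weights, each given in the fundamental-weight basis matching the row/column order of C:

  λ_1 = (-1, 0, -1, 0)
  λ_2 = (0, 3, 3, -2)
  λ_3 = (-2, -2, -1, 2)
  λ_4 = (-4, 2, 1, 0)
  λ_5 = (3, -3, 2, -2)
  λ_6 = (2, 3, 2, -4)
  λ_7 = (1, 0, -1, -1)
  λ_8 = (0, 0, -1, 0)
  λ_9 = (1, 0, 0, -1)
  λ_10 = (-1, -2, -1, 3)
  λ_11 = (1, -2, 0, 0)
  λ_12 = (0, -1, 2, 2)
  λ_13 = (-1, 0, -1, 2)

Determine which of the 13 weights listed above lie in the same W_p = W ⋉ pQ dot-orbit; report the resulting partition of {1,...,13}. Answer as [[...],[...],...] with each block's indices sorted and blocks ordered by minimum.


C ↔ D_4 under row/col permutation; |W(D_4)| = 192.

Each λ_j+ρ reduced to Ā_5; 4-tuples below use C's row order:

  λ_1+ρ ↦ (0, 1, 0, 1) · λ_2+ρ ↦ (2, 1, 1, 0) · λ_3+ρ ↦ (1, 1, 0, 1) · λ_4+ρ ↦ (1, 1, 0, 1) · λ_5+ρ ↦ (1, 1, 0, 1) · λ_6+ρ ↦ (0, 1, 0, 1) · λ_7+ρ ↦ (2, 1, 0, 0) · λ_8+ρ ↦ (1, 1, 0, 1) · λ_9+ρ ↦ (2, 1, 1, 0) · λ_10+ρ ↦ (0, 1, 0, 1) · λ_11+ρ ↦ (2, 1, 1, 0) · λ_12+ρ ↦ (0, 1, 0, 1) · λ_13+ρ ↦ (0, 1, 0, 1)

Linkage partition of the 13 weights (4 classes, p=5):

[[1, 6, 10, 12, 13], [2, 9, 11], [3, 4, 5, 8], [7]]


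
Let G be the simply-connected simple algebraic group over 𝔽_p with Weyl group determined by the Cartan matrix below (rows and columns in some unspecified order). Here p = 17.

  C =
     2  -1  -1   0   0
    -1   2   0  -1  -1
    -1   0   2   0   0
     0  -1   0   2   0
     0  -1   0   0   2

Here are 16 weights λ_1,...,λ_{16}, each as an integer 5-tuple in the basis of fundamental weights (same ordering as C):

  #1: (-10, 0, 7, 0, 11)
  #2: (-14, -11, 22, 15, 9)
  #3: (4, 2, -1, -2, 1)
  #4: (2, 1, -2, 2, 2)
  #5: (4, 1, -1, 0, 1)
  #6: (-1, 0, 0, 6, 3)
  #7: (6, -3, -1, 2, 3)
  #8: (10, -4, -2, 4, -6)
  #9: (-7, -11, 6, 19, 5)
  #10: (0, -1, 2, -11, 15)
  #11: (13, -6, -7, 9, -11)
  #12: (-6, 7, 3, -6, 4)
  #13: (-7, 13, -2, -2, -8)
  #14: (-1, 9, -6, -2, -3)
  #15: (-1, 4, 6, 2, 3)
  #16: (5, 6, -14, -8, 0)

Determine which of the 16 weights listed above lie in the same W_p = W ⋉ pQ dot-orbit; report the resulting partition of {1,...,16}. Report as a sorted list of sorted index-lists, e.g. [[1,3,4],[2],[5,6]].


D_5 Cartan matrix, 5 simple roots permuted; ρ=(1,1,1,1,1).

Ā_17 reps of the 16 weights (D_5, coords as presented):

  λ_1 → (0, 1, 1, 7, 4)
  λ_2 → (0, 1, 6, 0, 6)
  λ_3 → (5, 2, 0, 1, 2)
  λ_4 → (2, 2, 1, 3, 3)
  λ_5 → (5, 2, 0, 1, 2)
  λ_6 → (0, 1, 1, 7, 4)
  λ_7 → (5, 2, 0, 1, 2)
  λ_8 → (2, 2, 1, 3, 3)
  λ_9 → (0, 1, 6, 0, 6)
  λ_10 → (0, 1, 6, 0, 6)
  λ_11 → (2, 2, 1, 3, 3)
  λ_12 → (2, 2, 1, 3, 3)
  λ_13 → (0, 1, 6, 0, 6)
  λ_14 → (5, 2, 0, 1, 2)
  λ_15 → (5, 2, 0, 1, 2)
  λ_16 → (0, 1, 6, 0, 6)

Partition of {1..16} into 4 W_17-dot-orbits:

[[1, 6], [2, 9, 10, 13, 16], [3, 5, 7, 14, 15], [4, 8, 11, 12]]


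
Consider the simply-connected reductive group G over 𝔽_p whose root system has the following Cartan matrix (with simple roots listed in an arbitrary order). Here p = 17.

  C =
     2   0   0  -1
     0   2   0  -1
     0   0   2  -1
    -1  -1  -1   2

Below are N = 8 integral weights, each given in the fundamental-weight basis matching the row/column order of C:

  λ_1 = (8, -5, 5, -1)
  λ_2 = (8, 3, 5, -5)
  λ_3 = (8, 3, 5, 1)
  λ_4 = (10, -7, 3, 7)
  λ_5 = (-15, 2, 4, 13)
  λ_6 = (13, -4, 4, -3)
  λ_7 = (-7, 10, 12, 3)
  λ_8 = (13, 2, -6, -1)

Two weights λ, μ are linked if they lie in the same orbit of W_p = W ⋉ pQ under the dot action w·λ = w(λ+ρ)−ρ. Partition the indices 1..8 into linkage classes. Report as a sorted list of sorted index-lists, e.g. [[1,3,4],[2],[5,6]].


Type D_4, rank 4, |W|=192; reorder rows/cols to standard.

Alcove-folded reps (p=17, 8 weights, presented ϖ-order):

  1: (5, 0, 2, 4);  2: (5, 0, 2, 4);  3: (5, 0, 2, 4);  4: (5, 0, 2, 4);  5: (9, 2, 0, 3);  6: (9, 2, 0, 3);  7: (5, 0, 2, 4);  8: (9, 2, 0, 3)

Partition of {1..8} into 2 W_17-dot-orbits:

[[1, 2, 3, 4, 7], [5, 6, 8]]


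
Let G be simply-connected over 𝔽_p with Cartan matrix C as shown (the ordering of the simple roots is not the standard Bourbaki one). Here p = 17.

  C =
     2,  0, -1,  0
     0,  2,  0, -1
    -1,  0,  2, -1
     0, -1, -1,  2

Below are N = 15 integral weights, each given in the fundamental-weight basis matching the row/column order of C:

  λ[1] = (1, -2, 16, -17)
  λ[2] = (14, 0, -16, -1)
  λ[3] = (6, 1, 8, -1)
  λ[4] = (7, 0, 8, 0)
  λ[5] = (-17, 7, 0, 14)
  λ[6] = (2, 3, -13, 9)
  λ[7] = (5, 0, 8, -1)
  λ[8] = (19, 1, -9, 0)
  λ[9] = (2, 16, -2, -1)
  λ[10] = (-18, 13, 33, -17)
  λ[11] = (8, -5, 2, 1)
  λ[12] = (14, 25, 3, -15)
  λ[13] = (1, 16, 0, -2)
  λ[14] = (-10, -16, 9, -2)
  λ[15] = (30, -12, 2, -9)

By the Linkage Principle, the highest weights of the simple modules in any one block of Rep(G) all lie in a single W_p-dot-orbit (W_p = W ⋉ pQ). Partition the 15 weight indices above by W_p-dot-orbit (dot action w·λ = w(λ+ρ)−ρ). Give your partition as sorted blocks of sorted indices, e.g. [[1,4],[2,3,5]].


Cartan matrix: type A_4 (|W|=120); un-permuting the 4 rows.

Folding the 15 weights λ_j+ρ into Ā_17 (reps in the given 4-coord order):

    λ_1 → (0, 14, 0, 1)
    λ_2 → (0, 14, 0, 1)
    λ_3 → (6, 1, 9, 0)
    λ_4 → (6, 1, 9, 0)
    λ_5 → (6, 1, 9, 0)
    λ_6 → (9, 2, 1, 2)
    λ_7 → (6, 1, 9, 0)
    λ_8 → (9, 2, 1, 2)
    λ_9 → (0, 14, 0, 1)
    λ_10 → (0, 14, 0, 1)
    λ_11 → (9, 2, 1, 2)
    λ_12 → (9, 2, 1, 2)
    λ_13 → (0, 14, 0, 1)
    λ_14 → (6, 1, 9, 0)
    λ_15 → (2, 5, 0, 9)

The 15 indices split into 4 linkage classes (same alcove rep ⇔ same W_17-dot-orbit):

[[1, 2, 9, 10, 13], [3, 4, 5, 7, 14], [6, 8, 11, 12], [15]]


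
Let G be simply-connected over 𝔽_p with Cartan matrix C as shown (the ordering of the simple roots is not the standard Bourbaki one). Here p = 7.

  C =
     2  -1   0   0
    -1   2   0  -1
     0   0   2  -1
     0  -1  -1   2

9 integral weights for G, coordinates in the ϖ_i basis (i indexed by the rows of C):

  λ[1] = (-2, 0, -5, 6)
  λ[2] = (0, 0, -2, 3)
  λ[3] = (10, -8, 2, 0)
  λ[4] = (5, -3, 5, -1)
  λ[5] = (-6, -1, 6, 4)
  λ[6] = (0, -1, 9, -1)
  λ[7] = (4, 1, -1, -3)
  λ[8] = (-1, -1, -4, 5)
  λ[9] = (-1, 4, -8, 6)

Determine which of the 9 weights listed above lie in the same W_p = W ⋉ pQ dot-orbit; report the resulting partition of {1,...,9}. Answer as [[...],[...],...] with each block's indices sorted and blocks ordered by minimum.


Dynkin diagram of C (from the 6 off-diagonal −1 entries): A_4.

Alcove-folded reps (p=7, 9 weights, presented ϖ-order):

  [1] (0, 0, 3, 3) · [2] (1, 1, 1, 3) · [3] (0, 1, 1, 2) · [4] (1, 0, 1, 2) · [5] (5, 0, 2, 0) · [6] (0, 0, 3, 3) · [7] (5, 0, 2, 0) · [8] (0, 0, 3, 3) · [9] (5, 0, 2, 0)

These 9 weights hit 5 W_7-dot-orbits; sizes (3, 1, 1, 1, 3):

[[1, 6, 8], [2], [3], [4], [5, 7, 9]]


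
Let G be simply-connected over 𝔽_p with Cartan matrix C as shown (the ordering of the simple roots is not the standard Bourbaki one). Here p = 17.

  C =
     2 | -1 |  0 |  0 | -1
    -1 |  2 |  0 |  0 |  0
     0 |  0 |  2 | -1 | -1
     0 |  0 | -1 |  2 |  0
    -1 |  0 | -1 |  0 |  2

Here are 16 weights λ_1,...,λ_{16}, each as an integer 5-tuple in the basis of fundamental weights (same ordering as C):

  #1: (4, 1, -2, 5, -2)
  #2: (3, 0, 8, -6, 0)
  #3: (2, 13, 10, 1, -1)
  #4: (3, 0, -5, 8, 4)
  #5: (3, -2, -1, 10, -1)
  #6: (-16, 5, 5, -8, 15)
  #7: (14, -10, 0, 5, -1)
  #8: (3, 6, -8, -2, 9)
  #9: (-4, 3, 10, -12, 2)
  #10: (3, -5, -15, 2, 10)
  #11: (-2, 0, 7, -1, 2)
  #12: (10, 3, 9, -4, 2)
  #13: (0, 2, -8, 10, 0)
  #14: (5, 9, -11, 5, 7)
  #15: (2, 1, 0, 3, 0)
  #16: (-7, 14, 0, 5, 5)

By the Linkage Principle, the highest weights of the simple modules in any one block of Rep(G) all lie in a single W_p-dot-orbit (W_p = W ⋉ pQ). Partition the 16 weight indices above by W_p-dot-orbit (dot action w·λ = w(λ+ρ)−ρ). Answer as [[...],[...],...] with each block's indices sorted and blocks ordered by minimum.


Type A_5, rank 5, |W|=720; reorder rows/cols to standard.

W_17-reps of the 16 weights in Ā_17 (same 5-coord order as C):

  1: (3, 2, 1, 4, 1)
  2: (4, 1, 4, 5, 1)
  3: (3, 1, 0, 11, 0)
  4: (4, 1, 4, 5, 1)
  5: (3, 1, 0, 11, 0)
  6: (6, 4, 1, 1, 0)
  7: (6, 4, 1, 1, 0)
  8: (4, 3, 1, 3, 2)
  9: (3, 1, 0, 11, 0)
  10: (3, 1, 0, 11, 0)
  11: (1, 0, 8, 0, 2)
  12: (4, 3, 1, 3, 2)
  13: (3, 2, 1, 4, 1)
  14: (4, 3, 1, 3, 2)
  15: (3, 2, 1, 4, 1)
  16: (6, 4, 1, 1, 0)

6 distinct reps among the 16 weights ⇒ 6 W_17-linkage classes:

[[1, 13, 15], [2, 4], [3, 5, 9, 10], [6, 7, 16], [8, 12, 14], [11]]


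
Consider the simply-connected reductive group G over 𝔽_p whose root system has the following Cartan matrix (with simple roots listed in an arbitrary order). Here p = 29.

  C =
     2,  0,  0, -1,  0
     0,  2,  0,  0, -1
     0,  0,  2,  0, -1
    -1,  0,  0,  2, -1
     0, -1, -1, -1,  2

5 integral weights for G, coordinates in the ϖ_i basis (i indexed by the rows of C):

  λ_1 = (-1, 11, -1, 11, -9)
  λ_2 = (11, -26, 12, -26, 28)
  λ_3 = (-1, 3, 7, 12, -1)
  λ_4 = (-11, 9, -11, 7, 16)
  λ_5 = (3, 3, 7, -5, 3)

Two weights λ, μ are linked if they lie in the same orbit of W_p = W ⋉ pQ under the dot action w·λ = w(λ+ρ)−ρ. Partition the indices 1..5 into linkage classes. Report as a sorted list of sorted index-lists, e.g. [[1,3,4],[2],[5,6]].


Root system D_5: the 5×5 matrix C matches after relabeling.

λ_j+ρ reflected into Ā_29 (⟨·,θ^∨⟩≤29); 5-tuples as given:

  λ_1 → (0, 4, 8, 4, 0)
  λ_2 → (0, 4, 8, 4, 0)
  λ_3 → (0, 4, 8, 4, 0)
  λ_4 → (3, 4, 4, 2, 6)
  λ_5 → (0, 4, 8, 4, 0)

Partition of {1..5} into 2 W_29-dot-orbits:

[[1, 2, 3, 5], [4]]


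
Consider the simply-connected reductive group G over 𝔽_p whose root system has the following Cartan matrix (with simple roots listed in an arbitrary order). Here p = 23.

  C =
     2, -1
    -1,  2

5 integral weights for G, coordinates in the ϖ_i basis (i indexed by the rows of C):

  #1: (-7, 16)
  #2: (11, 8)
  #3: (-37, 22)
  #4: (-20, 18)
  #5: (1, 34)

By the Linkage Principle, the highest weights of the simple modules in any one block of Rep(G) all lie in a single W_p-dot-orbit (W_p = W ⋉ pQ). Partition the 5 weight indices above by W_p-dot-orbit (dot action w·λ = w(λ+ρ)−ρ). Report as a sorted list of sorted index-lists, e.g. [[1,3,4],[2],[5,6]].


Type A_2, rank 2, |W|=6; reorder rows/cols to standard.

Folding the 5 weights λ_j+ρ into Ā_23 (reps in the given 2-coord order):

  λ_1+ρ ↦ (6, 11)
  λ_2+ρ ↦ (12, 9)
  λ_3+ρ ↦ (10, 0)
  λ_4+ρ ↦ (19, 0)
  λ_5+ρ ↦ (12, 9)

4 distinct reps among the 5 weights ⇒ 4 W_23-linkage classes:

[[1], [2, 5], [3], [4]]


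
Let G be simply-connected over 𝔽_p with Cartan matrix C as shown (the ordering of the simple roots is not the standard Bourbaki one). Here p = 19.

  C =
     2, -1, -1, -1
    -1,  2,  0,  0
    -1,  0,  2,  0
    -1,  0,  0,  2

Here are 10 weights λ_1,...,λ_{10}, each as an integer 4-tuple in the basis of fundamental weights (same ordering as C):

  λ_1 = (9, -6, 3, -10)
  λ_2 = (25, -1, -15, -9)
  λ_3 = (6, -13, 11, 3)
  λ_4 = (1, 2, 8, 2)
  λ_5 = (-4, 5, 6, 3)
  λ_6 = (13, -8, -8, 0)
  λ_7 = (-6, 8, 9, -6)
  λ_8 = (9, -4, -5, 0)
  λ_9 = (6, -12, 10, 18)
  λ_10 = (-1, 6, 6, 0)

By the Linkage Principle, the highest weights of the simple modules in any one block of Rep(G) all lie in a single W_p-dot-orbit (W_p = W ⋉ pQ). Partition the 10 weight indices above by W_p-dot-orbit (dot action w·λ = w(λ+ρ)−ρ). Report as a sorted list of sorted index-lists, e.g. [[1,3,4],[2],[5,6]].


Type D_4, rank 4, |W|=192; reorder rows/cols to standard.

Alcove-folded reps (p=19, 10 weights, presented ϖ-order):

  [1] (4, 1, 0, 5) · [2] (0, 7, 7, 1) · [3] (0, 7, 7, 1) · [4] (2, 3, 9, 3) · [5] (3, 3, 4, 1) · [6] (0, 7, 7, 1) · [7] (4, 1, 0, 5) · [8] (3, 3, 4, 1) · [9] (0, 7, 7, 1) · [10] (0, 7, 7, 1)

Linkage partition of the 10 weights (4 classes, p=19):

[[1, 7], [2, 3, 6, 9, 10], [4], [5, 8]]


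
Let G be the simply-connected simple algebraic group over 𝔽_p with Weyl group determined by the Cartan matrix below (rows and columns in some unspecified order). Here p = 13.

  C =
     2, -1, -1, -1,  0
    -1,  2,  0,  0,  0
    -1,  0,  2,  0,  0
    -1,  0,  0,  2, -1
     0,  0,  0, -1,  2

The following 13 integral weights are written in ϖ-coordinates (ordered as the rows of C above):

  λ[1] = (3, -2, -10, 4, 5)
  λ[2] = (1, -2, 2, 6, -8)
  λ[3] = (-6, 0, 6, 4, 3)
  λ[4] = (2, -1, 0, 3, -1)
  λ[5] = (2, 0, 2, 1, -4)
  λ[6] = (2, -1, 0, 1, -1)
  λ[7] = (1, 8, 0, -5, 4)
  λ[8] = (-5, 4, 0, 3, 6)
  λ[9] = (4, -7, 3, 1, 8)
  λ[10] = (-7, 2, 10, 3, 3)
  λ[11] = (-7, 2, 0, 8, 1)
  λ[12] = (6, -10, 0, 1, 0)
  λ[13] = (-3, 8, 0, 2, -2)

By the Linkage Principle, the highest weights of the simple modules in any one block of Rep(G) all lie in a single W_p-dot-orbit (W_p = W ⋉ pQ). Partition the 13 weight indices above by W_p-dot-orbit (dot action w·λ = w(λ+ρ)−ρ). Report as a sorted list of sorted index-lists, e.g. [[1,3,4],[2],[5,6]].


D_5 Cartan matrix, 5 simple roots permuted; ρ=(1,1,1,1,1).

Each λ_j+ρ reduced to Ā_13; 5-tuples below use C's row order:

  1: (1, 4, 2, 0, 4)
  2: (1, 1, 3, 0, 7)
  3: (1, 4, 2, 0, 4)
  4: (3, 0, 1, 2, 0)
  5: (2, 1, 3, 1, 2)
  6: (3, 0, 1, 2, 0)
  7: (1, 7, 1, 0, 1)
  8: (1, 1, 3, 0, 7)
  9: (2, 1, 3, 1, 2)
  10: (0, 3, 5, 1, 1)
  11: (2, 1, 3, 1, 2)
  12: (1, 7, 1, 0, 1)
  13: (1, 7, 1, 0, 1)

The 13 indices split into 6 linkage classes (same alcove rep ⇔ same W_13-dot-orbit):

[[1, 3], [2, 8], [4, 6], [5, 9, 11], [7, 12, 13], [10]]


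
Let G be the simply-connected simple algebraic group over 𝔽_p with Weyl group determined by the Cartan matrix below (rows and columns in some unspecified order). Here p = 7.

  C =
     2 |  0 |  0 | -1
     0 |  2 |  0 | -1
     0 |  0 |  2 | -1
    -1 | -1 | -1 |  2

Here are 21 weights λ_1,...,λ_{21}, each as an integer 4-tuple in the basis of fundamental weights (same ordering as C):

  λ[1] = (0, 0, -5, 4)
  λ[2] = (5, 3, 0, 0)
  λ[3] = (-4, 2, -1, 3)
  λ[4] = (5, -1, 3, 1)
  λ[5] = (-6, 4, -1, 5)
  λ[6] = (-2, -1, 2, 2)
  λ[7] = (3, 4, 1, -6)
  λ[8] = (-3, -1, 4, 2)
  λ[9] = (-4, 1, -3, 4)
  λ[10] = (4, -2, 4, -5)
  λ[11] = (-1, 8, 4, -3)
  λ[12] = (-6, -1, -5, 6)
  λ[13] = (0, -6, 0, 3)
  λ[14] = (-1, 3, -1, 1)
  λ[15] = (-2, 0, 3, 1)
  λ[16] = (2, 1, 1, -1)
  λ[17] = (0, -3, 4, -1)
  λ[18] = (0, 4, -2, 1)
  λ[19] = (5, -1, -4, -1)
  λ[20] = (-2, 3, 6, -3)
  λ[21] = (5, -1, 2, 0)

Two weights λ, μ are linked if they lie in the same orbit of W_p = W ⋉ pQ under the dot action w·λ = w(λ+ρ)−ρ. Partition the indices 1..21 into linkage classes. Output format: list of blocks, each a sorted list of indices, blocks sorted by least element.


D_4 Cartan matrix, 4 simple roots permuted; ρ=(1,1,1,1).

Ā_7 reps of the 21 weights (D_4, coords as presented):

    λ_1+ρ ↦ (1, 1, 4, 0)
    λ_2+ρ ↦ (1, 1, 4, 0)
    λ_3+ρ ↦ (3, 3, 0, 0)
    λ_4+ρ ↦ (0, 4, 0, 1)
    λ_5+ρ ↦ (1, 1, 4, 0)
    λ_6+ρ ↦ (1, 0, 3, 1)
    λ_7+ρ ↦ (1, 0, 3, 1)
    λ_8+ρ ↦ (1, 1, 4, 0)
    λ_9+ρ ↦ (3, 2, 2, 0)
    λ_10+ρ ↦ (0, 4, 0, 1)
    λ_11+ρ ↦ (3, 2, 2, 0)
    λ_12+ρ ↦ (3, 2, 2, 0)
    λ_13+ρ ↦ (0, 4, 0, 1)
    λ_14+ρ ↦ (0, 4, 0, 1)
    λ_15+ρ ↦ (1, 1, 4, 0)
    λ_16+ρ ↦ (3, 2, 2, 0)
    λ_17+ρ ↦ (1, 0, 3, 1)
    λ_18+ρ ↦ (0, 4, 0, 1)
    λ_19+ρ ↦ (3, 3, 0, 0)
    λ_20+ρ ↦ (1, 0, 3, 1)
    λ_21+ρ ↦ (3, 3, 0, 0)

Linkage partition of the 21 weights (5 classes, p=7):

[[1, 2, 5, 8, 15], [3, 19, 21], [4, 10, 13, 14, 18], [6, 7, 17, 20], [9, 11, 12, 16]]


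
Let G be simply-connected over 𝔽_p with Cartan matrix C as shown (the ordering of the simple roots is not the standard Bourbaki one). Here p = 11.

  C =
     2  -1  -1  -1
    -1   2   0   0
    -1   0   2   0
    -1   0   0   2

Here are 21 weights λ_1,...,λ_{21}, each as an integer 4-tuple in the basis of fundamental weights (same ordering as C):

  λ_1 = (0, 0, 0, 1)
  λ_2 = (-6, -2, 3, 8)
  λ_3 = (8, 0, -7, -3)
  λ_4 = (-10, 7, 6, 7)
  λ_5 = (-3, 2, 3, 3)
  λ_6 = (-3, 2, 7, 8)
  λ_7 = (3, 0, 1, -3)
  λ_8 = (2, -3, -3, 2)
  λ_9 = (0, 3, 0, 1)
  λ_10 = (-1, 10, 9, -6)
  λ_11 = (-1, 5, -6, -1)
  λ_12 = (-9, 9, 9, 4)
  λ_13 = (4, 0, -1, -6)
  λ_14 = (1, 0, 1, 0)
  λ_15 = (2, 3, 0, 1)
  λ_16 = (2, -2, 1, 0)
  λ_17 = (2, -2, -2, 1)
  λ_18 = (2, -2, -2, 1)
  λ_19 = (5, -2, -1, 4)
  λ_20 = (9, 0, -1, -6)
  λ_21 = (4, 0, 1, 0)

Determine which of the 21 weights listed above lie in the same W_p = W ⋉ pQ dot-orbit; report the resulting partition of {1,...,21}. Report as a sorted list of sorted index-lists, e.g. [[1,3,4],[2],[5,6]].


Root system D_4: the 4×4 matrix C matches after relabeling.

Folding the 21 weights λ_j+ρ into Ā_11 (reps in the given 4-coord order):

  λ_1+ρ ↦ (1, 1, 1, 2)
  λ_2+ρ ↦ (1, 4, 1, 2)
  λ_3+ρ ↦ (1, 1, 6, 2)
  λ_4+ρ ↦ (2, 1, 2, 1)
  λ_5+ρ ↦ (2, 1, 2, 2)
  λ_6+ρ ↦ (1, 4, 1, 2)
  λ_7+ρ ↦ (2, 1, 2, 2)
  λ_8+ρ ↦ (1, 1, 1, 2)
  λ_9+ρ ↦ (1, 4, 1, 2)
  λ_10+ρ ↦ (0, 1, 0, 5)
  λ_11+ρ ↦ (0, 1, 0, 5)
  λ_12+ρ ↦ (1, 1, 1, 2)
  λ_13+ρ ↦ (0, 1, 0, 5)
  λ_14+ρ ↦ (2, 1, 2, 1)
  λ_15+ρ ↦ (1, 4, 1, 2)
  λ_16+ρ ↦ (2, 1, 2, 1)
  λ_17+ρ ↦ (1, 1, 1, 2)
  λ_18+ρ ↦ (1, 1, 1, 2)
  λ_19+ρ ↦ (0, 1, 0, 5)
  λ_20+ρ ↦ (0, 1, 0, 5)
  λ_21+ρ ↦ (2, 1, 2, 1)

These 21 weights hit 6 W_11-dot-orbits; sizes (5, 4, 1, 4, 2, 5):

[[1, 8, 12, 17, 18], [2, 6, 9, 15], [3], [4, 14, 16, 21], [5, 7], [10, 11, 13, 19, 20]]


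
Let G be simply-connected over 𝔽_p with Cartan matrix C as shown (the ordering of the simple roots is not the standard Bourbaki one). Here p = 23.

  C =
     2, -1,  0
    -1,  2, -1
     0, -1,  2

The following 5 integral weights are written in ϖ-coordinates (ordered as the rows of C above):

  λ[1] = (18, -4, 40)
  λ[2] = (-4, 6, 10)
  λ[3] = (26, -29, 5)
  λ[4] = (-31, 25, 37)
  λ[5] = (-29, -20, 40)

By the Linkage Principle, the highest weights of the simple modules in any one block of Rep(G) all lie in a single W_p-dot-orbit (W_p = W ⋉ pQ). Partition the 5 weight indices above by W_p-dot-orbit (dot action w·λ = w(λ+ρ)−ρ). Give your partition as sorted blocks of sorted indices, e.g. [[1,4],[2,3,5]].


Dynkin diagram of C (from the 4 off-diagonal −1 entries): A_3.

Alcove-folded reps (p=23, 5 weights, presented ϖ-order):

    [1] (3, 4, 11)
    [2] (3, 4, 11)
    [3] (4, 1, 17)
    [4] (3, 4, 11)
    [5] (4, 1, 17)

These 5 weights hit 2 W_23-dot-orbits; sizes (3, 2):

[[1, 2, 4], [3, 5]]


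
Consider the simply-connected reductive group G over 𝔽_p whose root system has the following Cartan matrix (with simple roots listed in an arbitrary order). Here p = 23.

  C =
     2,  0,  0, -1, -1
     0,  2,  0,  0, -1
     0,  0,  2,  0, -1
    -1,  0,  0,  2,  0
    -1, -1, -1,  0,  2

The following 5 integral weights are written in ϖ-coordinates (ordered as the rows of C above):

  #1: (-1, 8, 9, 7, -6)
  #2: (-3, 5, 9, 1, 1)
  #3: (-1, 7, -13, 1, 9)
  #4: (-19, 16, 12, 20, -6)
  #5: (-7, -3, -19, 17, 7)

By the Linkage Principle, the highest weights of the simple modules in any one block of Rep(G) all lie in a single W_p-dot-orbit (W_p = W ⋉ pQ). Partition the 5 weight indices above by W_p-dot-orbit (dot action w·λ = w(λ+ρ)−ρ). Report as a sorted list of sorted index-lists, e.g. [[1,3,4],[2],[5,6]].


Dynkin diagram of C (from the 8 off-diagonal −1 entries): D_5.

Folding the 5 weights λ_j+ρ into Ā_23 (reps in the given 5-coord order):

  λ_1+ρ ↦ (5, 4, 5, 3, 0) · λ_2+ρ ↦ (2, 6, 10, 0, 0) · λ_3+ρ ↦ (2, 6, 10, 0, 0) · λ_4+ρ ↦ (2, 6, 10, 0, 0) · λ_5+ρ ↦ (2, 6, 10, 0, 0)

2 distinct reps among the 5 weights ⇒ 2 W_23-linkage classes:

[[1], [2, 3, 4, 5]]


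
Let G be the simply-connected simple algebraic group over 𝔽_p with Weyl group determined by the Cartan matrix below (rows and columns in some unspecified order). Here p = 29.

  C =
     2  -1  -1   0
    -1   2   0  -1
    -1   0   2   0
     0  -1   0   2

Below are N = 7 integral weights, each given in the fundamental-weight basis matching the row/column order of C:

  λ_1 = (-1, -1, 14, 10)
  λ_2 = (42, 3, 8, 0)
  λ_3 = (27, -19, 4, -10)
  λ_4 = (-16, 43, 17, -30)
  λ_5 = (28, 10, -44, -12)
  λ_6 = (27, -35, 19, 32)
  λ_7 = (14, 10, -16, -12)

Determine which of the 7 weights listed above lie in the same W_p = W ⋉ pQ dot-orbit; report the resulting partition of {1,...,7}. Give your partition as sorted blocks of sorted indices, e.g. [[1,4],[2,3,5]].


Cartan matrix: type A_4 (|W|=120); un-permuting the 4 rows.

Ā_29 reps of the 7 weights (A_4, coords as presented):

  λ_1 → (0, 0, 15, 11) · λ_2 → (1, 9, 1, 14) · λ_3 → (1, 9, 1, 14) · λ_4 → (0, 0, 15, 11) · λ_5 → (0, 0, 15, 11) · λ_6 → (1, 9, 1, 14) · λ_7 → (0, 0, 15, 11)

These 7 weights hit 2 W_29-dot-orbits; sizes (4, 3):

[[1, 4, 5, 7], [2, 3, 6]]


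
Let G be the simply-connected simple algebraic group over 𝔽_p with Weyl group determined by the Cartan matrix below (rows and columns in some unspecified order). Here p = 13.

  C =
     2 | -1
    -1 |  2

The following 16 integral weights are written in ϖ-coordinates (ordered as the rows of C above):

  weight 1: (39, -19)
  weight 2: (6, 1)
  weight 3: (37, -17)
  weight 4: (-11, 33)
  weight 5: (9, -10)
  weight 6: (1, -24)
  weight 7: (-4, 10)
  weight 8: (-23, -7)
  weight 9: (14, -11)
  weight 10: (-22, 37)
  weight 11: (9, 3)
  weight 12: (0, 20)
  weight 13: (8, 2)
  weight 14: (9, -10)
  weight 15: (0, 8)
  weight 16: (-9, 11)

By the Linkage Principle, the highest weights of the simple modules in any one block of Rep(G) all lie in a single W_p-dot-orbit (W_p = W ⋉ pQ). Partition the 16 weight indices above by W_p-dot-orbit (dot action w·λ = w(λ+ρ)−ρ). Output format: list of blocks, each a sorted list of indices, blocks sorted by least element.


A_2 Cartan matrix, 2 simple roots permuted; ρ=(1,1).

W_13-reps of the 16 weights in Ā_13 (same 2-coord order as C):

  [1] (8, 4)
  [2] (7, 2)
  [3] (9, 3)
  [4] (3, 8)
  [5] (1, 9)
  [6] (3, 8)
  [7] (3, 8)
  [8] (7, 2)
  [9] (3, 8)
  [10] (8, 4)
  [11] (9, 3)
  [12] (8, 4)
  [13] (9, 3)
  [14] (1, 9)
  [15] (1, 9)
  [16] (8, 4)

Linkage partition of the 16 weights (5 classes, p=13):

[[1, 10, 12, 16], [2, 8], [3, 11, 13], [4, 6, 7, 9], [5, 14, 15]]


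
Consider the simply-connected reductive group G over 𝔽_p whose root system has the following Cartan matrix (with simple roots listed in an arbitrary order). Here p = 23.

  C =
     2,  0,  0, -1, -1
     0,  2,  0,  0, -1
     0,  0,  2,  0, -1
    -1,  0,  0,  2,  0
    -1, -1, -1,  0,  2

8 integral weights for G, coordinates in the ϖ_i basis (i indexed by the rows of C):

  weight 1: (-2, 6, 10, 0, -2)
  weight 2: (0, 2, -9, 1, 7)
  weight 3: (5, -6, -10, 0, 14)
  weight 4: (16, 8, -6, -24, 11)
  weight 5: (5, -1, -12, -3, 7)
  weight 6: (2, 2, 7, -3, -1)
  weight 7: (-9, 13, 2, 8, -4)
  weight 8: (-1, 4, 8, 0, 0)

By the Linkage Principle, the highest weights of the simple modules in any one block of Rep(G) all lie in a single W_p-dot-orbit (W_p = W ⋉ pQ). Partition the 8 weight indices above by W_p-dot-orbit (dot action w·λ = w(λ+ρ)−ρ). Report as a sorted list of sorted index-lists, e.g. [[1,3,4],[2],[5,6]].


Type D_5, rank 5, |W|=1920; reorder rows/cols to standard.

Folding the 8 weights λ_j+ρ into Ā_23 (reps in the given 5-coord order):

    [1] (0, 5, 9, 1, 1)
    [2] (1, 3, 8, 2, 0)
    [3] (0, 5, 9, 1, 1)
    [4] (0, 5, 9, 1, 1)
    [5] (1, 3, 8, 2, 0)
    [6] (1, 3, 8, 2, 0)
    [7] (1, 3, 8, 2, 0)
    [8] (0, 5, 9, 1, 1)

The 8 indices split into 2 linkage classes (same alcove rep ⇔ same W_23-dot-orbit):

[[1, 3, 4, 8], [2, 5, 6, 7]]


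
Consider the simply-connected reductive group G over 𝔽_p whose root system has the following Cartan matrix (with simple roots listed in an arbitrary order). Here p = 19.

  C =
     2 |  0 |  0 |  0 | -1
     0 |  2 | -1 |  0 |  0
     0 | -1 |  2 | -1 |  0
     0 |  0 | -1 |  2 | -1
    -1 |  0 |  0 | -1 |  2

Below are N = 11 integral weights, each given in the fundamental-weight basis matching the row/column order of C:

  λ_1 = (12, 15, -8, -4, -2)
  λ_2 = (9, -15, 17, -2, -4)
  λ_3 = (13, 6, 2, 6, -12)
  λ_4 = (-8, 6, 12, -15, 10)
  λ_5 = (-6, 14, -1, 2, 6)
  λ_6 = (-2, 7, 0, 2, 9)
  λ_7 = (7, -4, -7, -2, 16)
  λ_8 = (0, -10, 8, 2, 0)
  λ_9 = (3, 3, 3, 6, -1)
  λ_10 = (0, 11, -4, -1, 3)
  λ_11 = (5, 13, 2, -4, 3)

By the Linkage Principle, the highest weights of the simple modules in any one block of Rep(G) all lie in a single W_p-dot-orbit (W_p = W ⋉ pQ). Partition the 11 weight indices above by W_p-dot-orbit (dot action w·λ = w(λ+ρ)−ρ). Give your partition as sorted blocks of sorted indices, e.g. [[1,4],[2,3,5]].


Type A_5, rank 5, |W|=720; reorder rows/cols to standard.

λ_j+ρ reflected into Ā_19 (⟨·,θ^∨⟩≤19); 5-tuples as given:

  1: (2, 5, 1, 3, 7) · 2: (1, 9, 0, 3, 1) · 3: (2, 5, 1, 3, 7) · 4: (2, 5, 1, 3, 7) · 5: (1, 9, 0, 3, 1) · 6: (2, 5, 1, 3, 7) · 7: (2, 5, 1, 3, 7) · 8: (1, 9, 0, 3, 1) · 9: (4, 4, 4, 7, 0) · 10: (1, 9, 0, 3, 1) · 11: (1, 9, 0, 3, 1)

Partition of {1..11} into 3 W_19-dot-orbits:

[[1, 3, 4, 6, 7], [2, 5, 8, 10, 11], [9]]


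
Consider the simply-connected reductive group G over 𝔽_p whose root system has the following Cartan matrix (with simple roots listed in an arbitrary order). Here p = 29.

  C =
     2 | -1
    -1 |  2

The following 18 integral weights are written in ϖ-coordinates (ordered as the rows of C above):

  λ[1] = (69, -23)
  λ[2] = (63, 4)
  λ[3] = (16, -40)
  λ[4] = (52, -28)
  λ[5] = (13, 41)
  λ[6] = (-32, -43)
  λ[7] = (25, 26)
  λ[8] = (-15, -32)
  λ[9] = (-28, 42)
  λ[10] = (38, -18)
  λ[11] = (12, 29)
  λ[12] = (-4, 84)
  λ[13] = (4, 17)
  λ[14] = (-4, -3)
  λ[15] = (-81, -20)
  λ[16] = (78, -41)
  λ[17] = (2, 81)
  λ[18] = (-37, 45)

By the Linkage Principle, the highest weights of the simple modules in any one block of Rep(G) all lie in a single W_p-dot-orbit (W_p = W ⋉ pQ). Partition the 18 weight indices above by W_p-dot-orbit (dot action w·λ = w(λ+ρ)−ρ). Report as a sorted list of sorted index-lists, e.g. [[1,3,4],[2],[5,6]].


Root system A_2: the 2×2 matrix C matches after relabeling.

Alcove-folded reps (p=29, 18 weights, presented ϖ-order):

  1: (12, 7);  2: (5, 18);  3: (12, 7);  4: (2, 3);  5: (13, 2);  6: (13, 2);  7: (2, 3);  8: (13, 2);  9: (13, 2);  10: (12, 7);  11: (1, 15);  12: (2, 3);  13: (5, 18);  14: (2, 3);  15: (12, 7);  16: (10, 11);  17: (2, 3);  18: (12, 7)

Grouping the 18 weights by Ā_29-representative: 6 linkage classes.

[[1, 3, 10, 15, 18], [2, 13], [4, 7, 12, 14, 17], [5, 6, 8, 9], [11], [16]]


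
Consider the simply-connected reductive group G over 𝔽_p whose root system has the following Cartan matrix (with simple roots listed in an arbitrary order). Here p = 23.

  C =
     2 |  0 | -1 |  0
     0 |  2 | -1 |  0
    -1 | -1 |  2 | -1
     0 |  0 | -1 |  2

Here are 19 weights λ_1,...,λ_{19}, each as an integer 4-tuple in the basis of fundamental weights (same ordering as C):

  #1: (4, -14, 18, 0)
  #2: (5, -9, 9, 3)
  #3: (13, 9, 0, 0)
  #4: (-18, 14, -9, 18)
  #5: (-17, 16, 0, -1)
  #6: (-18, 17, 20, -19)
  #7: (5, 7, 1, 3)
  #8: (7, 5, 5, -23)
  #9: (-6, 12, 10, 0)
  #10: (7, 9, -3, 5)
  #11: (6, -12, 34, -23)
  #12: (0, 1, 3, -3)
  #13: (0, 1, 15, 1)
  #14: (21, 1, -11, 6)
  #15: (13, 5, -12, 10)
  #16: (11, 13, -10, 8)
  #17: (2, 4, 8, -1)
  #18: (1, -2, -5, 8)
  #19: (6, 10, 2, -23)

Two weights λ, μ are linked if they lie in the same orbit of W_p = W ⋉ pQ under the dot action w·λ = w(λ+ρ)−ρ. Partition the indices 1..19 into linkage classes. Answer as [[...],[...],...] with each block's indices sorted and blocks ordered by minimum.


C ↔ D_4 under row/col permutation; |W(D_4)| = 192.

Alcove-folded reps (p=23, 19 weights, presented ϖ-order):

  1: (3, 11, 1, 1) · 2: (6, 8, 2, 4) · 3: (11, 7, 1, 2) · 4: (6, 8, 2, 4) · 5: (1, 2, 0, 15) · 6: (1, 2, 2, 2) · 7: (6, 8, 2, 4) · 8: (6, 8, 2, 4) · 9: (3, 11, 1, 1) · 10: (6, 8, 2, 4) · 11: (11, 7, 1, 2) · 12: (1, 2, 2, 2) · 13: (1, 2, 2, 2) · 14: (11, 7, 1, 2) · 15: (3, 5, 6, 0) · 16: (3, 5, 6, 0) · 17: (3, 5, 6, 0) · 18: (1, 2, 2, 2) · 19: (11, 7, 1, 2)

The 19 indices split into 6 linkage classes (same alcove rep ⇔ same W_23-dot-orbit):

[[1, 9], [2, 4, 7, 8, 10], [3, 11, 14, 19], [5], [6, 12, 13, 18], [15, 16, 17]]


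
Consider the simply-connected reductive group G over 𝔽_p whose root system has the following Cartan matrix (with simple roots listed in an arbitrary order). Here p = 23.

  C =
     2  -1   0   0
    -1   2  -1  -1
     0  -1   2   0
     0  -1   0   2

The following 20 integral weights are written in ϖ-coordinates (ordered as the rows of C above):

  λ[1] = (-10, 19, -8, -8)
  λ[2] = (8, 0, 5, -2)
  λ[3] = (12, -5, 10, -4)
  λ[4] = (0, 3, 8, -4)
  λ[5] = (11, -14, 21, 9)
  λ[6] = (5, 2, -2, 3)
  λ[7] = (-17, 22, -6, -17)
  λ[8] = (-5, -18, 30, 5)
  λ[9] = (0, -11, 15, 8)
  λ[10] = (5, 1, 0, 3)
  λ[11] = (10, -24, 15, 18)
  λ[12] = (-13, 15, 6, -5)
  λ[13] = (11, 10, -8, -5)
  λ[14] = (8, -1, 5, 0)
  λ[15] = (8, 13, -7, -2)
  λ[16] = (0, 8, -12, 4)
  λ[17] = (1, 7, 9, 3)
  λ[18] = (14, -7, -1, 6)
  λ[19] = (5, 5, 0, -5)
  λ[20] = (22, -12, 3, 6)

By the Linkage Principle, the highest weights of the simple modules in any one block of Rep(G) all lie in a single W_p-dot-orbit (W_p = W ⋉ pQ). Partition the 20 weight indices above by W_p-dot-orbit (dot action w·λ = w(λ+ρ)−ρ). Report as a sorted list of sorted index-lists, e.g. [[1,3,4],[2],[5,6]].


Type D_4, rank 4, |W|=192; reorder rows/cols to standard.

Folding the 20 weights λ_j+ρ into Ā_23 (reps in the given 4-coord order):

    [1] (6, 3, 4, 4)
    [2] (9, 0, 6, 1)
    [3] (6, 3, 4, 4)
    [4] (1, 1, 9, 3)
    [5] (1, 1, 9, 3)
    [6] (6, 2, 1, 4)
    [7] (2, 5, 9, 2)
    [8] (6, 2, 1, 4)
    [9] (9, 0, 6, 1)
    [10] (6, 2, 1, 4)
    [11] (12, 0, 7, 4)
    [12] (12, 0, 7, 4)
    [13] (12, 0, 7, 4)
    [14] (9, 0, 6, 1)
    [15] (9, 0, 6, 1)
    [16] (1, 1, 9, 3)
    [17] (1, 1, 9, 3)
    [18] (9, 0, 6, 1)
    [19] (6, 2, 1, 4)
    [20] (12, 0, 7, 4)

These 20 weights hit 6 W_23-dot-orbits; sizes (2, 5, 4, 4, 1, 4):

[[1, 3], [2, 9, 14, 15, 18], [4, 5, 16, 17], [6, 8, 10, 19], [7], [11, 12, 13, 20]]


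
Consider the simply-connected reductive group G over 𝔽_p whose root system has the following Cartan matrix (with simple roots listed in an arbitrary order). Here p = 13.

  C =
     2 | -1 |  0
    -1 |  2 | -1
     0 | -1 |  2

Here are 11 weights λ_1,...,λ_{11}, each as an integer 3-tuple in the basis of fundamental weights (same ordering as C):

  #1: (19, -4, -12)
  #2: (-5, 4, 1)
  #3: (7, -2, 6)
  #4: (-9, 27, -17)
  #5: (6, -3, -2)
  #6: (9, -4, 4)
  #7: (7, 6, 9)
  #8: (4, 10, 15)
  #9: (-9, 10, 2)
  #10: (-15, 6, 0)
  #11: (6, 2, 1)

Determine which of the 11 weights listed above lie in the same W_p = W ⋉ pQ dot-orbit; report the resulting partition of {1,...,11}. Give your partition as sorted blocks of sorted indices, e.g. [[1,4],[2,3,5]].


Dynkin diagram of C (from the 4 off-diagonal −1 entries): A_3.

λ_j+ρ reflected into Ā_13 (⟨·,θ^∨⟩≤13); 3-tuples as given:

  [1] (1, 6, 4)
  [2] (4, 1, 2)
  [3] (6, 1, 5)
  [4] (4, 1, 2)
  [5] (4, 1, 2)
  [6] (7, 3, 2)
  [7] (4, 1, 2)
  [8] (7, 3, 2)
  [9] (7, 3, 2)
  [10] (6, 1, 5)
  [11] (7, 3, 2)

These 11 weights hit 4 W_13-dot-orbits; sizes (1, 4, 2, 4):

[[1], [2, 4, 5, 7], [3, 10], [6, 8, 9, 11]]


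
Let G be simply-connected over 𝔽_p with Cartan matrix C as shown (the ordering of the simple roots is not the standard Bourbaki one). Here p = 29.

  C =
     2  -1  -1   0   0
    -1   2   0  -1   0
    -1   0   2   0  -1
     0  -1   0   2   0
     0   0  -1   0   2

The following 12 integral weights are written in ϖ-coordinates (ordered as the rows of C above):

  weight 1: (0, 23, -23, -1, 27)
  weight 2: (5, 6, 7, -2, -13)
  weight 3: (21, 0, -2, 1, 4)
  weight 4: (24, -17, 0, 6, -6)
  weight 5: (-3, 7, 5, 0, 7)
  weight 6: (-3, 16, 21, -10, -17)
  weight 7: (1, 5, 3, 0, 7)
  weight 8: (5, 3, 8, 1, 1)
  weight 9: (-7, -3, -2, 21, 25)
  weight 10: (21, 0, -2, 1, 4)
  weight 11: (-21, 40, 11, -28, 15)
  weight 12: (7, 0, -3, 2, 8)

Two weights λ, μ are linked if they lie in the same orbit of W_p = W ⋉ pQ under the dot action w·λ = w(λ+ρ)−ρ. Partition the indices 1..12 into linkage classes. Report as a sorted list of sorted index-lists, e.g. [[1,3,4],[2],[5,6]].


A_5 Cartan matrix, 5 simple roots permuted; ρ=(1,1,1,1,1).

Folding the 12 weights λ_j+ρ into Ā_29 (reps in the given 5-coord order):

  1: (21, 1, 1, 2, 4) · 2: (2, 6, 4, 1, 8) · 3: (21, 1, 1, 2, 4) · 4: (5, 7, 4, 9, 1) · 5: (2, 6, 4, 1, 8) · 6: (2, 6, 4, 1, 8) · 7: (2, 6, 4, 1, 8) · 8: (6, 4, 9, 2, 2) · 9: (6, 1, 2, 3, 7) · 10: (21, 1, 1, 2, 4) · 11: (2, 6, 4, 1, 8) · 12: (6, 1, 2, 3, 7)

These 12 weights hit 5 W_29-dot-orbits; sizes (3, 5, 1, 1, 2):

[[1, 3, 10], [2, 5, 6, 7, 11], [4], [8], [9, 12]]


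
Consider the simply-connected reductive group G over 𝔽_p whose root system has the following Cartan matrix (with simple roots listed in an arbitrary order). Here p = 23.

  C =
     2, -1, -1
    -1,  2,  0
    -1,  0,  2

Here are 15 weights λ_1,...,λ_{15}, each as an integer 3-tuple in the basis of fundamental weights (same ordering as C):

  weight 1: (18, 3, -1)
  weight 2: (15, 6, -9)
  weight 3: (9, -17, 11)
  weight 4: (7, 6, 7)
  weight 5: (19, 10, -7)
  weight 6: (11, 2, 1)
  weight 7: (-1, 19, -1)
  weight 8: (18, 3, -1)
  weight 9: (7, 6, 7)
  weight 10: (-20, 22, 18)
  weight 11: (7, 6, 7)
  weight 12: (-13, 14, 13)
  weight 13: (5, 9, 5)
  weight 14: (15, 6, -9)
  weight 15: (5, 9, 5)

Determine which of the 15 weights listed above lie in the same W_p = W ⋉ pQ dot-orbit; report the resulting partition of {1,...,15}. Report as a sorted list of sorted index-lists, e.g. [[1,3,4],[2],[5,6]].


Dynkin diagram of C (from the 4 off-diagonal −1 entries): A_3.

Folding the 15 weights λ_j+ρ into Ā_23 (reps in the given 3-coord order):

  λ_1 → (19, 4, 0) · λ_2 → (8, 7, 8) · λ_3 → (6, 10, 6) · λ_4 → (8, 7, 8) · λ_5 → (12, 3, 2) · λ_6 → (12, 3, 2) · λ_7 → (0, 20, 0) · λ_8 → (19, 4, 0) · λ_9 → (8, 7, 8) · λ_10 → (19, 4, 0) · λ_11 → (8, 7, 8) · λ_12 → (12, 3, 2) · λ_13 → (6, 10, 6) · λ_14 → (8, 7, 8) · λ_15 → (6, 10, 6)

Partition of {1..15} into 5 W_23-dot-orbits:

[[1, 8, 10], [2, 4, 9, 11, 14], [3, 13, 15], [5, 6, 12], [7]]


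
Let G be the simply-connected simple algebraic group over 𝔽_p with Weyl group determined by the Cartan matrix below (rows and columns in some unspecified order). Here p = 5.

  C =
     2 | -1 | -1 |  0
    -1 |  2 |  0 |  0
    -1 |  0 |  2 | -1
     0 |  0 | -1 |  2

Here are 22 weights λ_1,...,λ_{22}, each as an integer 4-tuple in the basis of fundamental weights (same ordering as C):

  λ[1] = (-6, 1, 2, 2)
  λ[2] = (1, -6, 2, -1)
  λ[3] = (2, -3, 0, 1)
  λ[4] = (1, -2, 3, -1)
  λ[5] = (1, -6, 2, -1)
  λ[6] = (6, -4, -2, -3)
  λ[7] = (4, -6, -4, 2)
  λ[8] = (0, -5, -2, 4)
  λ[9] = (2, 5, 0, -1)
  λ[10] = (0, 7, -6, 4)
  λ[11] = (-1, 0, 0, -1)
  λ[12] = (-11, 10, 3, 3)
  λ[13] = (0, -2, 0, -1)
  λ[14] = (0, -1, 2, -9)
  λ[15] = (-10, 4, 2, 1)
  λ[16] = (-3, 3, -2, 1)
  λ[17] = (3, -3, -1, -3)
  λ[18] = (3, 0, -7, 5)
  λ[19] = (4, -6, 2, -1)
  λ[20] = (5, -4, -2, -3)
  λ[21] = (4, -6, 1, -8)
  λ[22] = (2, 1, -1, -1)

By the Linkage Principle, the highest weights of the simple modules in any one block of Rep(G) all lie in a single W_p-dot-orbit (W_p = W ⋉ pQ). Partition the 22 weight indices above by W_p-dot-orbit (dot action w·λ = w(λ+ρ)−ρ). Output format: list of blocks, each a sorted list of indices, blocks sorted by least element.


Cartan matrix: type A_4 (|W|=120); un-permuting the 4 rows.

Folding the 22 weights λ_j+ρ into Ā_5 (reps in the given 4-coord order):

  1: (0, 2, 2, 0);  2: (3, 2, 0, 0);  3: (1, 1, 1, 1);  4: (1, 0, 3, 1);  5: (3, 2, 0, 0);  6: (1, 1, 1, 1);  7: (3, 2, 0, 0);  8: (1, 0, 3, 1);  9: (1, 0, 3, 1);  10: (1, 0, 3, 1);  11: (0, 1, 1, 0);  12: (0, 1, 1, 0);  13: (0, 1, 1, 0);  14: (0, 1, 1, 0);  15: (0, 1, 1, 0);  16: (1, 1, 1, 1);  17: (0, 2, 2, 0);  18: (1, 0, 3, 1);  19: (0, 2, 0, 3);  20: (0, 2, 2, 0);  21: (3, 2, 0, 0);  22: (3, 2, 0, 0)

Linkage partition of the 22 weights (6 classes, p=5):

[[1, 17, 20], [2, 5, 7, 21, 22], [3, 6, 16], [4, 8, 9, 10, 18], [11, 12, 13, 14, 15], [19]]
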